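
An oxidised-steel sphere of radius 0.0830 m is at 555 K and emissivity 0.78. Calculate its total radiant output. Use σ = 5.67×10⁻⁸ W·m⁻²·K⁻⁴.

P ≈ 363 W

A = 4πr² = 4π × (0.0830)² = 0.0866 m².
P = εσAT⁴ = 0.78 × 5.67×10⁻⁸ × 0.0866 × (555)⁴ = 0.78 × 5.67×10⁻⁸ × 0.0866 × 9.49×10^10.
P = 363 W.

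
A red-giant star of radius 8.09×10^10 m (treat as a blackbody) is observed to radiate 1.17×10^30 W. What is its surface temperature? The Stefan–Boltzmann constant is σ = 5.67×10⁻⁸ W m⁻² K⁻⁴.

T ≈ 3980 K

A = 4πr² = 4π × (8.09×10^10)² = 8.22×10^22 m².
From P = σAT⁴, T = (P / σA)^(1/4) = (1.17×10^30 / (5.67×10⁻⁸ × 8.22×10^22))^(1/4).
T = (2.51×10^14)^(1/4) = 3980 K.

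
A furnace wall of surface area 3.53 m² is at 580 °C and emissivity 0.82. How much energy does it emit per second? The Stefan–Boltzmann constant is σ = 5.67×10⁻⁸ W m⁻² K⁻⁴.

580 °C = 853 K.
Stefan–Boltzmann: P = εσAT⁴ = 0.82 × 5.67×10⁻⁸ × 3.53 × (853)⁴ = 0.82 × 5.67×10⁻⁸ × 3.53 × 5.29×10^11.
P = 86900 W.

P ≈ 86900 W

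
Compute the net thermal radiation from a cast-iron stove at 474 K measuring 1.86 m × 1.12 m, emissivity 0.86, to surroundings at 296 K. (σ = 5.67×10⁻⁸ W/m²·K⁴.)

Q ≈ 4350 W

A = 1.86 × 1.12 = 2.08 m².
Q = εσA(T⁴ − T_s⁴). T⁴ − T_s⁴ = (474)⁴ − (296)⁴ = 5.05×10^10 − 7.68×10^9 = 4.28×10^10 K⁴.
Q = 0.86 × 5.67×10⁻⁸ × 2.08 × 4.28×10^10 = 4350 W.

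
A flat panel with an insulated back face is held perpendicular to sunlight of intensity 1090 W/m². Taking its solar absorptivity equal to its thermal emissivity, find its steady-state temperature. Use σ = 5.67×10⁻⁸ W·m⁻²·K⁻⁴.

Absorbed flux αS = emitted flux εσT⁴ (one radiating face); with α = ε, T = (S/σ)^(1/4).
T = (1090 / 5.67×10⁻⁸)^(1/4) = (1.92×10^10)^(1/4).
T = 372 K.

T ≈ 372 K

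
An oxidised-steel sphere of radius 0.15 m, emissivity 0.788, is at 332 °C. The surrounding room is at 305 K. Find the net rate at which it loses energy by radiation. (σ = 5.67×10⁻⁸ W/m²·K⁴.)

Q ≈ 1580 W

A = 4πr² = 4π × (0.15)² = 0.283 m².
Convert: 332 °C = 605 K.
Q = εσA(T⁴ − T_s⁴). T⁴ − T_s⁴ = (605)⁴ − (305)⁴ = 1.34×10^11 − 8.65×10^9 = 1.25×10^11 K⁴.
Q = 0.788 × 5.67×10⁻⁸ × 0.283 × 1.25×10^11 = 1580 W.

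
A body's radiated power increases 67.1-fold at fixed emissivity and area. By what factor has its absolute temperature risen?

factor ≈ 2.86

P ∝ T⁴ ⇒ T ∝ P^(1/4), so T scales by (67.1)^(1/4) = 2.86.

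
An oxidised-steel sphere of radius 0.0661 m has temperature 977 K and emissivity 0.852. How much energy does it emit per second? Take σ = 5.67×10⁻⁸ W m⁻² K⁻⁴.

P ≈ 2420 W

A = 4πr² = 4π × (0.0661)² = 0.0549 m².
Stefan–Boltzmann: P = εσAT⁴ = 0.852 × 5.67×10⁻⁸ × 0.0549 × (977)⁴ = 0.852 × 5.67×10⁻⁸ × 0.0549 × 9.11×10^11.
P = 2420 W.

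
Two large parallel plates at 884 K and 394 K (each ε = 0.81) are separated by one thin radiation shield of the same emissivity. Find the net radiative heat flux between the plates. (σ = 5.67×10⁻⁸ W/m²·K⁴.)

Each of the 2 gaps contributes resistance (2/ε − 1) = 2/0.81 − 1 = 1.469; total = 2.938.
q = σ(T₁⁴ − T₂⁴) / 2.938 = 5.67×10⁻⁸ × 5.87×10^11 / 2.938 = 11300 W/m².

q ≈ 11300 W/m²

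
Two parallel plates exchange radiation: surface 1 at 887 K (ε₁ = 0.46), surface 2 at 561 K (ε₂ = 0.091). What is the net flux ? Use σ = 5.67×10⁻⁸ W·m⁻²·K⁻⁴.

q ≈ 2420 W/m²

For two large parallel gray plates, q = σ(T₁⁴ − T₂⁴) / (1/ε₁ + 1/ε₂ − 1).
1/ε₁ + 1/ε₂ − 1 = 1/0.46 + 1/0.091 − 1 = 12.16.
T₁⁴ − T₂⁴ = 6.19×10^11 − 9.90×10^10 = 5.20×10^11 K⁴.
q = 5.67×10⁻⁸ × 5.20×10^11 / 12.16 = 2420 W/m².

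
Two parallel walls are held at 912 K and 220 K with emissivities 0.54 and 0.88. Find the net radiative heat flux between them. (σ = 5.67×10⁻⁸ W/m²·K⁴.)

For two large parallel gray plates, q = σ(T₁⁴ − T₂⁴) / (1/ε₁ + 1/ε₂ − 1).
1/ε₁ + 1/ε₂ − 1 = 1/0.54 + 1/0.88 − 1 = 1.988.
T₁⁴ − T₂⁴ = 6.92×10^11 − 2.34×10^9 = 6.89×10^11 K⁴.
q = 5.67×10⁻⁸ × 6.89×10^11 / 1.988 = 19700 W/m².

q ≈ 19700 W/m²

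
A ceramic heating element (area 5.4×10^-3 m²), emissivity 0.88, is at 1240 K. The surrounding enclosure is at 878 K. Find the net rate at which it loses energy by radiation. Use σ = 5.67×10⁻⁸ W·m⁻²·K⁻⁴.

Q = εσA(T⁴ − T_s⁴). T⁴ − T_s⁴ = (1240)⁴ − (878)⁴ = 2.36×10^12 − 5.94×10^11 = 1.77×10^12 K⁴.
Q = 0.88 × 5.67×10⁻⁸ × 5.40×10^-3 × 1.77×10^12 = 477 W.

Q ≈ 477 W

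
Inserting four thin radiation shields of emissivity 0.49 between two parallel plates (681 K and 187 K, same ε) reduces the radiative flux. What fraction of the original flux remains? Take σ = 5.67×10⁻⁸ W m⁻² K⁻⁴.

ratio ≈ 0.200

With N identical shields there are N+1 = 5 gaps in series, each with the same radiative resistance, so the flux falls to 1/(N+1) of its unshielded value.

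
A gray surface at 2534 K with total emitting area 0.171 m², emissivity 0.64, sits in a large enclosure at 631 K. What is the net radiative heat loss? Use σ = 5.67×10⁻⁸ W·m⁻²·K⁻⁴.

Q ≈ 2.55×10^5 W

Q = εσA(T⁴ − T_s⁴). T⁴ − T_s⁴ = (2534)⁴ − (631)⁴ = 4.12×10^13 − 1.59×10^11 = 4.11×10^13 K⁴.
Q = 0.64 × 5.67×10⁻⁸ × 0.171 × 4.11×10^13 = 2.55×10^5 W.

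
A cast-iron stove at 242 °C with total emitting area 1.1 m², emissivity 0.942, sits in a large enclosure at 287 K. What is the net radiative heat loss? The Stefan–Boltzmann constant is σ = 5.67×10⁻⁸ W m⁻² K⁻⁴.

Q ≈ 3730 W

Convert: 242 °C = 515 K.
Q = εσA(T⁴ − T_s⁴). T⁴ − T_s⁴ = (515)⁴ − (287)⁴ = 7.03×10^10 − 6.78×10^9 = 6.36×10^10 K⁴.
Q = 0.942 × 5.67×10⁻⁸ × 1.10 × 6.36×10^10 = 3730 W.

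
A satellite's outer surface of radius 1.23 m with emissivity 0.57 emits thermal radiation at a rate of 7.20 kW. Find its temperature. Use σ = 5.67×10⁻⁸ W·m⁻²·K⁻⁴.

A = 4πr² = 4π × (1.23)² = 19.0 m².
From P = εσAT⁴, T = (P / εσA)^(1/4) = (7200 / (0.57 × 5.67×10⁻⁸ × 19.0))^(1/4).
T = (1.17×10^10)^(1/4) = 329 K.

T ≈ 329 K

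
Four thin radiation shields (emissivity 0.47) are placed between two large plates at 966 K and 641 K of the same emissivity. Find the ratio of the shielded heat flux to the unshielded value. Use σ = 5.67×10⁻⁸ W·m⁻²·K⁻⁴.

With N identical shields there are N+1 = 5 gaps in series, each with the same radiative resistance, so the flux falls to 1/(N+1) of its unshielded value.

ratio ≈ 0.200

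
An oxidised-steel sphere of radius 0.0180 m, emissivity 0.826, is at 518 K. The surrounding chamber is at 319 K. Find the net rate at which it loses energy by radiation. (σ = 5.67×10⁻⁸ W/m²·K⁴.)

A = 4πr² = 4π × (0.0180)² = 4.07×10^-3 m².
Q = εσA(T⁴ − T_s⁴). T⁴ − T_s⁴ = (518)⁴ − (319)⁴ = 7.20×10^10 − 1.04×10^10 = 6.16×10^10 K⁴.
Q = 0.826 × 5.67×10⁻⁸ × 4.07×10^-3 × 6.16×10^10 = 11.8 W.

Q ≈ 11.8 W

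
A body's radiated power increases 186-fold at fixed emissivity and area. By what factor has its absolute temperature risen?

factor ≈ 3.69

P ∝ T⁴ ⇒ T ∝ P^(1/4), so T scales by (186)^(1/4) = 3.69.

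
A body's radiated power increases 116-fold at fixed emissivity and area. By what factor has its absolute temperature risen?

factor ≈ 3.28

P ∝ T⁴ ⇒ T ∝ P^(1/4), so T scales by (116)^(1/4) = 3.28.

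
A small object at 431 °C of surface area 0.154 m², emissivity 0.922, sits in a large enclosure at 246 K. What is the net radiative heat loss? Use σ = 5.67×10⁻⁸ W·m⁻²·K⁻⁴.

Convert: 431 °C = 704 K.
Q = εσA(T⁴ − T_s⁴). T⁴ − T_s⁴ = (704)⁴ − (246)⁴ = 2.46×10^11 − 3.66×10^9 = 2.42×10^11 K⁴.
Q = 0.922 × 5.67×10⁻⁸ × 0.154 × 2.42×10^11 = 1950 W.

Q ≈ 1950 W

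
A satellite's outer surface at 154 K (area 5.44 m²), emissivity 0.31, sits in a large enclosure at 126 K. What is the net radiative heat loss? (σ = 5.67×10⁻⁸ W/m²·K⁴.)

Q ≈ 29.7 W

Q = εσA(T⁴ − T_s⁴). T⁴ − T_s⁴ = (154)⁴ − (126)⁴ = 5.62×10^8 − 2.52×10^8 = 3.10×10^8 K⁴.
Q = 0.31 × 5.67×10⁻⁸ × 5.44 × 3.10×10^8 = 29.7 W.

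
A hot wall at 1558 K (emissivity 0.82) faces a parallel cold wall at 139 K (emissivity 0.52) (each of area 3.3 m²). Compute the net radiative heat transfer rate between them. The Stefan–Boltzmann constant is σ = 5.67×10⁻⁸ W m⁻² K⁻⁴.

For two large parallel gray plates, q = σ(T₁⁴ − T₂⁴) / (1/ε₁ + 1/ε₂ − 1).
1/ε₁ + 1/ε₂ − 1 = 1/0.82 + 1/0.52 − 1 = 2.143.
T₁⁴ − T₂⁴ = 5.89×10^12 − 3.73×10^8 = 5.89×10^12 K⁴.
q = 5.67×10⁻⁸ × 5.89×10^12 / 2.143 = 1.56×10^5 W/m².
Q = q·A = 1.56×10^5 × 3.3 = 5.15×10^5 W.

Q ≈ 5.15×10^5 W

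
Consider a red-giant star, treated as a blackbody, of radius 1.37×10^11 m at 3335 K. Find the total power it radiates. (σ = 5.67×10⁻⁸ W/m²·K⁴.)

P ≈ 1.65×10^30 W

A = 4πr² = 4π × (1.37×10^11)² = 2.36×10^23 m².
P = σAT⁴ = 5.67×10⁻⁸ × 2.36×10^23 × (3335)⁴ = 5.67×10⁻⁸ × 2.36×10^23 × 1.24×10^14.
P = 1.65×10^30 W.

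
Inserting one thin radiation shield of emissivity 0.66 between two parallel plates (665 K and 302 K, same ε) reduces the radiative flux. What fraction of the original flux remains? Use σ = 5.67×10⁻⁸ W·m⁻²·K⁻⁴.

ratio ≈ 0.500

With N identical shields there are N+1 = 2 gaps in series, each with the same radiative resistance, so the flux falls to 1/(N+1) of its unshielded value.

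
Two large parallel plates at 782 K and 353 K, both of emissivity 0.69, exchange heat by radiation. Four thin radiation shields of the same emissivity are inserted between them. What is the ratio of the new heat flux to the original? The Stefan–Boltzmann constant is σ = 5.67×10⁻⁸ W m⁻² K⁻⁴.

With N identical shields there are N+1 = 5 gaps in series, each with the same radiative resistance, so the flux falls to 1/(N+1) of its unshielded value.

ratio ≈ 0.200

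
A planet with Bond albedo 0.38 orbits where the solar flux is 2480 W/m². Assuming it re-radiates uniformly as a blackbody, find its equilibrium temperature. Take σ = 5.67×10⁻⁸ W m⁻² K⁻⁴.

Power absorbed = (1−a)S·πR²; power emitted = 4πR²σT⁴. Equating and cancelling πR²:
T = ((1−a)S / 4σ)^(1/4) = (1540 / (4 × 5.67×10⁻⁸))^(1/4) = (6.78×10^9)^(1/4).
T = 287 K.

T ≈ 287 K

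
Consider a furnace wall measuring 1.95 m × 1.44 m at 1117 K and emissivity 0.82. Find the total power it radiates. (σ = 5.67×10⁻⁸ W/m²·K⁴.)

P ≈ 2.03×10^5 W

A = 1.95 × 1.44 = 2.81 m².
P = εσAT⁴ = 0.82 × 5.67×10⁻⁸ × 2.81 × (1117)⁴ = 0.82 × 5.67×10⁻⁸ × 2.81 × 1.56×10^12.
P = 2.03×10^5 W.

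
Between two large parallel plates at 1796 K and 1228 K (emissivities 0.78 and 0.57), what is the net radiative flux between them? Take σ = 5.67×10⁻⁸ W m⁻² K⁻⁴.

q ≈ 2.26×10^5 W/m²

For two large parallel gray plates, q = σ(T₁⁴ − T₂⁴) / (1/ε₁ + 1/ε₂ − 1).
1/ε₁ + 1/ε₂ − 1 = 1/0.78 + 1/0.57 − 1 = 2.036.
T₁⁴ − T₂⁴ = 1.04×10^13 − 2.27×10^12 = 8.13×10^12 K⁴.
q = 5.67×10⁻⁸ × 8.13×10^12 / 2.036 = 2.26×10^5 W/m².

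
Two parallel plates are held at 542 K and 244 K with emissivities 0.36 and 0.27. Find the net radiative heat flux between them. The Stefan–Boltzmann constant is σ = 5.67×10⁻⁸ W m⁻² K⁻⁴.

q ≈ 856 W/m²

For two large parallel gray plates, q = σ(T₁⁴ − T₂⁴) / (1/ε₁ + 1/ε₂ − 1).
1/ε₁ + 1/ε₂ − 1 = 1/0.36 + 1/0.27 − 1 = 5.481.
T₁⁴ − T₂⁴ = 8.63×10^10 − 3.54×10^9 = 8.28×10^10 K⁴.
q = 5.67×10⁻⁸ × 8.28×10^10 / 5.481 = 856 W/m².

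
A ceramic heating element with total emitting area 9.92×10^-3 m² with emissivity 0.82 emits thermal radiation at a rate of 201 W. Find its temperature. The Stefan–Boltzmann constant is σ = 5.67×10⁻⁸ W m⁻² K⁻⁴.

From P = εσAT⁴, T = (P / εσA)^(1/4) = (201 / (0.82 × 5.67×10⁻⁸ × 9.92×10^-3))^(1/4).
T = (4.36×10^11)^(1/4) = 812 K.

T ≈ 812 K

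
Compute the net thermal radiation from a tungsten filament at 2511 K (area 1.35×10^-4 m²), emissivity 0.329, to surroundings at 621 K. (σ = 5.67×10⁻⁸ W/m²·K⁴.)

Q = εσA(T⁴ − T_s⁴). T⁴ − T_s⁴ = (2511)⁴ − (621)⁴ = 3.98×10^13 − 1.49×10^11 = 3.96×10^13 K⁴.
Q = 0.329 × 5.67×10⁻⁸ × 1.35×10^-4 × 3.96×10^13 = 99.7 W.

Q ≈ 99.7 W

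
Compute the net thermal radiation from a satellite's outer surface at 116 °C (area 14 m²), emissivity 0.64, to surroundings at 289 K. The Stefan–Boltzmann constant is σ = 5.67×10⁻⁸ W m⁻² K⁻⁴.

Q ≈ 8090 W

Convert: 116 °C = 389 K.
Q = εσA(T⁴ − T_s⁴). T⁴ − T_s⁴ = (389)⁴ − (289)⁴ = 2.29×10^10 − 6.98×10^9 = 1.59×10^10 K⁴.
Q = 0.64 × 5.67×10⁻⁸ × 14.0 × 1.59×10^10 = 8090 W.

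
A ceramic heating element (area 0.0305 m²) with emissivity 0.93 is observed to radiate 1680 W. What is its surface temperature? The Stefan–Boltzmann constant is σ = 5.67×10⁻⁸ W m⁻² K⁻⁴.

From P = εσAT⁴, T = (P / εσA)^(1/4) = (1680 / (0.93 × 5.67×10⁻⁸ × 0.0305))^(1/4).
T = (1.04×10^12)^(1/4) = 1010 K.

T ≈ 1010 K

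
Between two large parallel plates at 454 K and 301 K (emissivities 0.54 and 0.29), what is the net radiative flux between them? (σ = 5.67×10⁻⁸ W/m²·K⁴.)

q ≈ 452 W/m²

For two large parallel gray plates, q = σ(T₁⁴ − T₂⁴) / (1/ε₁ + 1/ε₂ − 1).
1/ε₁ + 1/ε₂ − 1 = 1/0.54 + 1/0.29 − 1 = 4.300.
T₁⁴ − T₂⁴ = 4.25×10^10 − 8.21×10^9 = 3.43×10^10 K⁴.
q = 5.67×10⁻⁸ × 3.43×10^10 / 4.300 = 452 W/m².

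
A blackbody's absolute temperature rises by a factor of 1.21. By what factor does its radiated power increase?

P ∝ T⁴, so the power scales as (1.21)⁴ = 2.14.

factor ≈ 2.14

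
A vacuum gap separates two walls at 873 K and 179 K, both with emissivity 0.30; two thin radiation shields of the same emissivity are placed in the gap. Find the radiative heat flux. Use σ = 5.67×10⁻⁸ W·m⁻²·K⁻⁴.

q ≈ 1930 W/m²

Each of the 3 gaps contributes resistance (2/ε − 1) = 2/0.30 − 1 = 5.667; total = 17.00.
q = σ(T₁⁴ − T₂⁴) / 17.00 = 5.67×10⁻⁸ × 5.80×10^11 / 17.00 = 1930 W/m².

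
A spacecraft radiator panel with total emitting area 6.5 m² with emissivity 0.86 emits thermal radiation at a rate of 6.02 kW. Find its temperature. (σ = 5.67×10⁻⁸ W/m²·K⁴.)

T ≈ 371 K

From P = εσAT⁴, T = (P / εσA)^(1/4) = (6020 / (0.86 × 5.67×10⁻⁸ × 6.50))^(1/4).
T = (1.90×10^10)^(1/4) = 371 K.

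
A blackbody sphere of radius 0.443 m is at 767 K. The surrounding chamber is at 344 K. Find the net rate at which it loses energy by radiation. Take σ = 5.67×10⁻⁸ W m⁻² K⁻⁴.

A = 4πr² = 4π × (0.443)² = 2.47 m².
Q = σA(T⁴ − T_s⁴). T⁴ − T_s⁴ = (767)⁴ − (344)⁴ = 3.46×10^11 − 1.40×10^10 = 3.32×10^11 K⁴.
Q = 5.67×10⁻⁸ × 2.47 × 3.32×10^11 = 46400 W.

Q ≈ 46400 W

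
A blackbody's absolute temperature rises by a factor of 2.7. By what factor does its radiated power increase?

P ∝ T⁴, so the power scales as (2.7)⁴ = 53.1.

factor ≈ 53.1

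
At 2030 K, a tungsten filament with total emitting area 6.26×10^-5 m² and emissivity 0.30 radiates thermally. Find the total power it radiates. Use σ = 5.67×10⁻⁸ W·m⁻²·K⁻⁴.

Stefan–Boltzmann: P = εσAT⁴ = 0.30 × 5.67×10⁻⁸ × 6.26×10^-5 × (2030)⁴ = 0.30 × 5.67×10⁻⁸ × 6.26×10^-5 × 1.70×10^13.
P = 18.1 W.

P ≈ 18.1 W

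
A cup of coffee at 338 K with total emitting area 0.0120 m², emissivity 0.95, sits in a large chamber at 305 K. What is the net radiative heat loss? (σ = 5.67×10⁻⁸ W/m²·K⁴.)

Q ≈ 2.84 W

Q = εσA(T⁴ − T_s⁴). T⁴ − T_s⁴ = (338)⁴ − (305)⁴ = 1.31×10^10 − 8.65×10^9 = 4.40×10^9 K⁴.
Q = 0.95 × 5.67×10⁻⁸ × 0.0120 × 4.40×10^9 = 2.84 W.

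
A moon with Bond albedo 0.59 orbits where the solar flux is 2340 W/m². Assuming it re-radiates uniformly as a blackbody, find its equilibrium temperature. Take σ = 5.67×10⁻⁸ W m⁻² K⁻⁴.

T ≈ 255 K

Power absorbed = (1−a)S·πR²; power emitted = 4πR²σT⁴. Equating and cancelling πR²:
T = ((1−a)S / 4σ)^(1/4) = (959 / (4 × 5.67×10⁻⁸))^(1/4) = (4.23×10^9)^(1/4).
T = 255 K.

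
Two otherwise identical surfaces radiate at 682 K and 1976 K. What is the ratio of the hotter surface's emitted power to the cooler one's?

P ∝ T⁴, so the ratio is (1976/682)⁴ = (2.897)⁴ = 70.5.

ratio ≈ 70.5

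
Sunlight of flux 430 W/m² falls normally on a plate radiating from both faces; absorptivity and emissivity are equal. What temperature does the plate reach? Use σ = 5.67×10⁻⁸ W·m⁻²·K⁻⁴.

Absorbed flux αS = emitted flux 2εσT⁴ per unit area; with α = ε this gives T = (S/2σ)^(1/4).
T = (430 / (2 × 5.67×10⁻⁸))^(1/4) = (3.79×10^9)^(1/4).
T = 248 K.

T ≈ 248 K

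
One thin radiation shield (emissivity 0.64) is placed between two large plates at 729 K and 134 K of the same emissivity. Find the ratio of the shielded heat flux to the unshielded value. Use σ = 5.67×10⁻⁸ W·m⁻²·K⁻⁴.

ratio ≈ 0.500

With N identical shields there are N+1 = 2 gaps in series, each with the same radiative resistance, so the flux falls to 1/(N+1) of its unshielded value.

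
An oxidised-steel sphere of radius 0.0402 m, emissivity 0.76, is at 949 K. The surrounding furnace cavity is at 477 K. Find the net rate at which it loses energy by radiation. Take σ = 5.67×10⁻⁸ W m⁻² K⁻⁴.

Q ≈ 664 W

A = 4πr² = 4π × (0.0402)² = 0.0203 m².
Q = εσA(T⁴ − T_s⁴). T⁴ − T_s⁴ = (949)⁴ − (477)⁴ = 8.11×10^11 − 5.18×10^10 = 7.59×10^11 K⁴.
Q = 0.76 × 5.67×10⁻⁸ × 0.0203 × 7.59×10^11 = 664 W.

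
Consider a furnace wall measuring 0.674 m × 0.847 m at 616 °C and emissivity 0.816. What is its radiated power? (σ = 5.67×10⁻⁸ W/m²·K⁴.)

A = 0.674 × 0.847 = 0.571 m².
616 °C = 889 K.
Stefan–Boltzmann: P = εσAT⁴ = 0.816 × 5.67×10⁻⁸ × 0.571 × (889)⁴ = 0.816 × 5.67×10⁻⁸ × 0.571 × 6.25×10^11.
P = 16500 W.

P ≈ 16500 W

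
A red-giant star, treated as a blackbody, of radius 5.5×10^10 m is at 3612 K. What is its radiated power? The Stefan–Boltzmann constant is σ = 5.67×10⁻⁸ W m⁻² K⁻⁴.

A = 4πr² = 4π × (5.5×10^10)² = 3.80×10^22 m².
P = σAT⁴ = 5.67×10⁻⁸ × 3.80×10^22 × (3612)⁴ = 5.67×10⁻⁸ × 3.80×10^22 × 1.70×10^14.
P = 3.67×10^29 W.

P ≈ 3.67×10^29 W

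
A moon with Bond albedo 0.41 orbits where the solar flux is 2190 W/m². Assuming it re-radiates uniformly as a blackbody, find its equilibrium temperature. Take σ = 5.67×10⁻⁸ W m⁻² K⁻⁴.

T ≈ 275 K

Power absorbed = (1−a)S·πR²; power emitted = 4πR²σT⁴. Equating and cancelling πR²:
T = ((1−a)S / 4σ)^(1/4) = (1290 / (4 × 5.67×10⁻⁸))^(1/4) = (5.70×10^9)^(1/4).
T = 275 K.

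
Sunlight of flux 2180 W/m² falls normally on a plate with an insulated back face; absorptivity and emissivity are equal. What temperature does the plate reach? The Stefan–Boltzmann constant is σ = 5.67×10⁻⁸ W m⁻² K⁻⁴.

T ≈ 443 K

Absorbed flux αS = emitted flux εσT⁴ (one radiating face); with α = ε, T = (S/σ)^(1/4).
T = (2180 / 5.67×10⁻⁸)^(1/4) = (3.84×10^10)^(1/4).
T = 443 K.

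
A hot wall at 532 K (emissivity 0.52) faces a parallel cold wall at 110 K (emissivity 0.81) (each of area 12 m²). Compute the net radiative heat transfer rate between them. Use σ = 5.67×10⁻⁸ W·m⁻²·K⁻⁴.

For two large parallel gray plates, q = σ(T₁⁴ − T₂⁴) / (1/ε₁ + 1/ε₂ − 1).
1/ε₁ + 1/ε₂ − 1 = 1/0.52 + 1/0.81 − 1 = 2.158.
T₁⁴ − T₂⁴ = 8.01×10^10 − 1.46×10^8 = 8.00×10^10 K⁴.
q = 5.67×10⁻⁸ × 8.00×10^10 / 2.158 = 2100 W/m².
Q = q·A = 2100 × 12 = 25200 W.

Q ≈ 25200 W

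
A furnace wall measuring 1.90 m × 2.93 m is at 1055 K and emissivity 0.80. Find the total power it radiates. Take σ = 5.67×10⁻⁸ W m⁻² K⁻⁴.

P ≈ 3.13×10^5 W

A = 1.90 × 2.93 = 5.57 m².
Stefan–Boltzmann: P = εσAT⁴ = 0.80 × 5.67×10⁻⁸ × 5.57 × (1055)⁴ = 0.80 × 5.67×10⁻⁸ × 5.57 × 1.24×10^12.
P = 3.13×10^5 W.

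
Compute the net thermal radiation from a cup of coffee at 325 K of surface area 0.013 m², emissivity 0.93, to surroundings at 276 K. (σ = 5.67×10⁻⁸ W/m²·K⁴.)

Q = εσA(T⁴ − T_s⁴). T⁴ − T_s⁴ = (325)⁴ − (276)⁴ = 1.12×10^10 − 5.80×10^9 = 5.35×10^9 K⁴.
Q = 0.93 × 5.67×10⁻⁸ × 0.0130 × 5.35×10^9 = 3.67 W.

Q ≈ 3.67 W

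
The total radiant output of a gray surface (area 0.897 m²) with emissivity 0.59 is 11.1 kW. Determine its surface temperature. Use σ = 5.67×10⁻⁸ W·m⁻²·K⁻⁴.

From P = εσAT⁴, T = (P / εσA)^(1/4) = (11100 / (0.59 × 5.67×10⁻⁸ × 0.897))^(1/4).
T = (3.70×10^11)^(1/4) = 780 K.

T ≈ 780 K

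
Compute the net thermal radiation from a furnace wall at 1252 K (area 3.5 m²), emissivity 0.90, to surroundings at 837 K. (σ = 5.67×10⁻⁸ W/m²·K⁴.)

Q = εσA(T⁴ − T_s⁴). T⁴ − T_s⁴ = (1252)⁴ − (837)⁴ = 2.46×10^12 − 4.91×10^11 = 1.97×10^12 K⁴.
Q = 0.90 × 5.67×10⁻⁸ × 3.50 × 1.97×10^12 = 3.51×10^5 W.

Q ≈ 3.51×10^5 W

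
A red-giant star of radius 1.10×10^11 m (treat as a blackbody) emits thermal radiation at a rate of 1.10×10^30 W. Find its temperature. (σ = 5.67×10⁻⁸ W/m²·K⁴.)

A = 4πr² = 4π × (1.10×10^11)² = 1.52×10^23 m².
From P = σAT⁴, T = (P / σA)^(1/4) = (1.10×10^30 / (5.67×10⁻⁸ × 1.52×10^23))^(1/4).
T = (1.28×10^14)^(1/4) = 3360 K.

T ≈ 3360 K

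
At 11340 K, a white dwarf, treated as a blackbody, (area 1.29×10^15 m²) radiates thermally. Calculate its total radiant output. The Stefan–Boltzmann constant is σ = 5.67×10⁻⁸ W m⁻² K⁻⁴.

P = σAT⁴ = 5.67×10⁻⁸ × 1.29×10^15 × (11340)⁴ = 5.67×10⁻⁸ × 1.29×10^15 × 1.65×10^16.
P = 1.21×10^24 W.

P ≈ 1.21×10^24 W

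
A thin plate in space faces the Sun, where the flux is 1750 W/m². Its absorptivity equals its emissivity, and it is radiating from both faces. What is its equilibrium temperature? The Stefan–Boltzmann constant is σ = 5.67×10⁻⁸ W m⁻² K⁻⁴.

T ≈ 352 K

Absorbed flux αS = emitted flux 2εσT⁴ per unit area; with α = ε this gives T = (S/2σ)^(1/4).
T = (1750 / (2 × 5.67×10⁻⁸))^(1/4) = (1.54×10^10)^(1/4).
T = 352 K.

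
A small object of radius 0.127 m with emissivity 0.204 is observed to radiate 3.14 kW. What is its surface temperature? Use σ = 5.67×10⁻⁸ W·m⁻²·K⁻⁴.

T ≈ 1080 K

A = 4πr² = 4π × (0.127)² = 0.203 m².
From P = εσAT⁴, T = (P / εσA)^(1/4) = (3140 / (0.204 × 5.67×10⁻⁸ × 0.203))^(1/4).
T = (1.34×10^12)^(1/4) = 1080 K.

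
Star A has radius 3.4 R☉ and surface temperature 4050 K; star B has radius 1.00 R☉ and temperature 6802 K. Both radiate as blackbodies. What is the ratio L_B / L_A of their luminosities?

L = 4πR²σT⁴ ∝ R²T⁴, so L_B/L_A = (1.00/3.4)² × (6802/4050)⁴ = 0.0865 × 7.96 = 0.688.

L_B/L_A ≈ 0.688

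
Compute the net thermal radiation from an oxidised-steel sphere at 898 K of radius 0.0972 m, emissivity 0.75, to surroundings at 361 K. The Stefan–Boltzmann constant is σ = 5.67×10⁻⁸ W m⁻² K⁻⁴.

Q ≈ 3200 W

A = 4πr² = 4π × (0.0972)² = 0.119 m².
Q = εσA(T⁴ − T_s⁴). T⁴ − T_s⁴ = (898)⁴ − (361)⁴ = 6.50×10^11 − 1.70×10^10 = 6.33×10^11 K⁴.
Q = 0.75 × 5.67×10⁻⁸ × 0.119 × 6.33×10^11 = 3200 W.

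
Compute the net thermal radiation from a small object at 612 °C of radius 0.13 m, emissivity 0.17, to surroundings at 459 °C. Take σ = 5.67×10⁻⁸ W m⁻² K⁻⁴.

A = 4πr² = 4π × (0.13)² = 0.212 m².
Convert: 612 °C = 885 K; 459 °C = 732 K.
Q = εσA(T⁴ − T_s⁴). T⁴ − T_s⁴ = (885)⁴ − (732)⁴ = 6.13×10^11 − 2.87×10^11 = 3.26×10^11 K⁴.
Q = 0.17 × 5.67×10⁻⁸ × 0.212 × 3.26×10^11 = 668 W.

Q ≈ 668 W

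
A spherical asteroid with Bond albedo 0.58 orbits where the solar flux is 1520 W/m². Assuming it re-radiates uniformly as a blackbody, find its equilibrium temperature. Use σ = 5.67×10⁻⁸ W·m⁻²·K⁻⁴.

Power absorbed = (1−a)S·πR²; power emitted = 4πR²σT⁴. Equating and cancelling πR²:
T = ((1−a)S / 4σ)^(1/4) = (638 / (4 × 5.67×10⁻⁸))^(1/4) = (2.81×10^9)^(1/4).
T = 230 K.

T ≈ 230 K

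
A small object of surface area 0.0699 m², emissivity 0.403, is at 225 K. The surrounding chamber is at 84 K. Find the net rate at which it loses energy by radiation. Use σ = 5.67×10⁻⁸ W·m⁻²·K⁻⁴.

Q ≈ 4.01 W

Q = εσA(T⁴ − T_s⁴). T⁴ − T_s⁴ = (225)⁴ − (84)⁴ = 2.56×10^9 − 4.98×10^7 = 2.51×10^9 K⁴.
Q = 0.403 × 5.67×10⁻⁸ × 0.0699 × 2.51×10^9 = 4.01 W.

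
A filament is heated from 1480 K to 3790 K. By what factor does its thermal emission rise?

ratio ≈ 43.0

P ∝ T⁴, so the ratio is (3790/1480)⁴ = (2.561)⁴ = 43.0.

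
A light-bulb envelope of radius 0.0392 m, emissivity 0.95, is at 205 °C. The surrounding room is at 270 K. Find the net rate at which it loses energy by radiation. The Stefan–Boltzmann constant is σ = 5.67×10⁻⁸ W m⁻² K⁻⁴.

A = 4πr² = 4π × (0.0392)² = 0.0193 m².
Convert: 205 °C = 478 K.
Q = εσA(T⁴ − T_s⁴). T⁴ − T_s⁴ = (478)⁴ − (270)⁴ = 5.22×10^10 − 5.31×10^9 = 4.69×10^10 K⁴.
Q = 0.95 × 5.67×10⁻⁸ × 0.0193 × 4.69×10^10 = 48.8 W.

Q ≈ 48.8 W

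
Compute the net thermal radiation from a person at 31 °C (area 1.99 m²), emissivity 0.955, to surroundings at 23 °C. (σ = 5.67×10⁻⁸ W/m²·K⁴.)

Convert: 31 °C = 304 K; 23 °C = 296 K.
Q = εσA(T⁴ − T_s⁴). T⁴ − T_s⁴ = (304)⁴ − (296)⁴ = 8.54×10^9 − 7.68×10^9 = 8.64×10^8 K⁴.
Q = 0.955 × 5.67×10⁻⁸ × 1.99 × 8.64×10^8 = 93.1 W.

Q ≈ 93.1 W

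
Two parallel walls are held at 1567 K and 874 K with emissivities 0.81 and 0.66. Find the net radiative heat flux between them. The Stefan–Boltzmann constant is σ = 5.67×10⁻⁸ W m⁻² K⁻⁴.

q ≈ 1.76×10^5 W/m²

For two large parallel gray plates, q = σ(T₁⁴ − T₂⁴) / (1/ε₁ + 1/ε₂ − 1).
1/ε₁ + 1/ε₂ − 1 = 1/0.81 + 1/0.66 − 1 = 1.750.
T₁⁴ − T₂⁴ = 6.03×10^12 − 5.84×10^11 = 5.45×10^12 K⁴.
q = 5.67×10⁻⁸ × 5.45×10^12 / 1.750 = 1.76×10^5 W/m².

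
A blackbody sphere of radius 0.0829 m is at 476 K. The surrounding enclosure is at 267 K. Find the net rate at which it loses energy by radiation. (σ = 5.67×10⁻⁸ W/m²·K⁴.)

Q ≈ 226 W

A = 4πr² = 4π × (0.0829)² = 0.0864 m².
Q = σA(T⁴ − T_s⁴). T⁴ − T_s⁴ = (476)⁴ − (267)⁴ = 5.13×10^10 − 5.08×10^9 = 4.63×10^10 K⁴.
Q = 5.67×10⁻⁸ × 0.0864 × 4.63×10^10 = 226 W.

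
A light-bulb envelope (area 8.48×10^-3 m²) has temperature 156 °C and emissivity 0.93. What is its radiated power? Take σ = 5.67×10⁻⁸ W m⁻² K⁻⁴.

P ≈ 15.1 W

156 °C = 429 K.
P = εσAT⁴ = 0.93 × 5.67×10⁻⁸ × 8.48×10^-3 × (429)⁴ = 0.93 × 5.67×10⁻⁸ × 8.48×10^-3 × 3.39×10^10.
P = 15.1 W.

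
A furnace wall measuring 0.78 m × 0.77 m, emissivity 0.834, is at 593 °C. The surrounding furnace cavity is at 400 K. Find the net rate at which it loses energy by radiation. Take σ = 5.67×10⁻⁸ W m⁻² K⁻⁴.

Q ≈ 15200 W

A = 0.78 × 0.77 = 0.601 m².
Convert: 593 °C = 866 K.
Q = εσA(T⁴ − T_s⁴). T⁴ − T_s⁴ = (866)⁴ − (400)⁴ = 5.62×10^11 − 2.56×10^10 = 5.37×10^11 K⁴.
Q = 0.834 × 5.67×10⁻⁸ × 0.601 × 5.37×10^11 = 15200 W.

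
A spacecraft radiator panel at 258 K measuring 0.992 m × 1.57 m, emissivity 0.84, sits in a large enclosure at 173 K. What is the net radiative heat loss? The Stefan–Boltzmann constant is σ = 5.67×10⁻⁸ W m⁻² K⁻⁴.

A = 0.992 × 1.57 = 1.56 m².
Q = εσA(T⁴ − T_s⁴). T⁴ − T_s⁴ = (258)⁴ − (173)⁴ = 4.43×10^9 − 8.96×10^8 = 3.54×10^9 K⁴.
Q = 0.84 × 5.67×10⁻⁸ × 1.56 × 3.54×10^9 = 262 W.

Q ≈ 262 W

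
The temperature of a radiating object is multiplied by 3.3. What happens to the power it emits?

P ∝ T⁴, so the power scales as (3.3)⁴ = 119.

factor ≈ 119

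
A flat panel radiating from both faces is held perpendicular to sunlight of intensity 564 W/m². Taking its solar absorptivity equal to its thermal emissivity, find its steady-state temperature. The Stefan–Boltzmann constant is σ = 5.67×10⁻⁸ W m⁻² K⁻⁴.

T ≈ 266 K

Absorbed flux αS = emitted flux 2εσT⁴ per unit area; with α = ε this gives T = (S/2σ)^(1/4).
T = (564 / (2 × 5.67×10⁻⁸))^(1/4) = (4.97×10^9)^(1/4).
T = 266 K.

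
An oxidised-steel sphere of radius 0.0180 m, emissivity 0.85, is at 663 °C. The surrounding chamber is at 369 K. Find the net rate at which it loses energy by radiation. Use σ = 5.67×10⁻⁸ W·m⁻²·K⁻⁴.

Q ≈ 147 W

A = 4πr² = 4π × (0.0180)² = 4.07×10^-3 m².
Convert: 663 °C = 936 K.
Q = εσA(T⁴ − T_s⁴). T⁴ − T_s⁴ = (936)⁴ − (369)⁴ = 7.68×10^11 − 1.85×10^10 = 7.49×10^11 K⁴.
Q = 0.85 × 5.67×10⁻⁸ × 4.07×10^-3 × 7.49×10^11 = 147 W.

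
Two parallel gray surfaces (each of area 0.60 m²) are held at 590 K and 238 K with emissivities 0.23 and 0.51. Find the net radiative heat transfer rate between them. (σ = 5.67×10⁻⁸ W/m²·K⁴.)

For two large parallel gray plates, q = σ(T₁⁴ − T₂⁴) / (1/ε₁ + 1/ε₂ − 1).
1/ε₁ + 1/ε₂ − 1 = 1/0.23 + 1/0.51 − 1 = 5.309.
T₁⁴ − T₂⁴ = 1.21×10^11 − 3.21×10^9 = 1.18×10^11 K⁴.
q = 5.67×10⁻⁸ × 1.18×10^11 / 5.309 = 1260 W/m².
Q = q·A = 1260 × 0.60 = 756 W.

Q ≈ 756 W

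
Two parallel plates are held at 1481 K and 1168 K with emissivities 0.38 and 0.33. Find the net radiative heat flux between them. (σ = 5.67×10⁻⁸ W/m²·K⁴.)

q ≈ 35900 W/m²

For two large parallel gray plates, q = σ(T₁⁴ − T₂⁴) / (1/ε₁ + 1/ε₂ − 1).
1/ε₁ + 1/ε₂ − 1 = 1/0.38 + 1/0.33 − 1 = 4.662.
T₁⁴ − T₂⁴ = 4.81×10^12 − 1.86×10^12 = 2.95×10^12 K⁴.
q = 5.67×10⁻⁸ × 2.95×10^12 / 4.662 = 35900 W/m².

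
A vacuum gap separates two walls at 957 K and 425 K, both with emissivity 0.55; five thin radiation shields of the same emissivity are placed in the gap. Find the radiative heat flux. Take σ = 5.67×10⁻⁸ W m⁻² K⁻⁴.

q ≈ 2890 W/m²

Each of the 6 gaps contributes resistance (2/ε − 1) = 2/0.55 − 1 = 2.636; total = 15.82.
q = σ(T₁⁴ − T₂⁴) / 15.82 = 5.67×10⁻⁸ × 8.06×10^11 / 15.82 = 2890 W/m².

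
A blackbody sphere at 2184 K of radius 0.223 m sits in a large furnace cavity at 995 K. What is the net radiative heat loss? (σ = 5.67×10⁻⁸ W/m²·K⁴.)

A = 4πr² = 4π × (0.223)² = 0.625 m².
Q = σA(T⁴ − T_s⁴). T⁴ − T_s⁴ = (2184)⁴ − (995)⁴ = 2.28×10^13 − 9.80×10^11 = 2.18×10^13 K⁴.
Q = 5.67×10⁻⁸ × 0.625 × 2.18×10^13 = 7.71×10^5 W.

Q ≈ 7.71×10^5 W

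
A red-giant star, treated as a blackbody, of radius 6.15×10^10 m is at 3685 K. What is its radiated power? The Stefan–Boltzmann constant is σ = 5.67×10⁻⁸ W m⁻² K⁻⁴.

P ≈ 4.97×10^29 W

A = 4πr² = 4π × (6.15×10^10)² = 4.75×10^22 m².
P = σAT⁴ = 5.67×10⁻⁸ × 4.75×10^22 × (3685)⁴ = 5.67×10⁻⁸ × 4.75×10^22 × 1.84×10^14.
P = 4.97×10^29 W.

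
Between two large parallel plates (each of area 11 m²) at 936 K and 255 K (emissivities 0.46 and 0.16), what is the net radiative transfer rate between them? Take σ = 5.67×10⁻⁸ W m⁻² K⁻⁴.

For two large parallel gray plates, q = σ(T₁⁴ − T₂⁴) / (1/ε₁ + 1/ε₂ − 1).
1/ε₁ + 1/ε₂ − 1 = 1/0.46 + 1/0.16 − 1 = 7.424.
T₁⁴ − T₂⁴ = 7.68×10^11 − 4.23×10^9 = 7.63×10^11 K⁴.
q = 5.67×10⁻⁸ × 7.63×10^11 / 7.424 = 5830 W/m².
Q = q·A = 5830 × 11 = 64100 W.

Q ≈ 64100 W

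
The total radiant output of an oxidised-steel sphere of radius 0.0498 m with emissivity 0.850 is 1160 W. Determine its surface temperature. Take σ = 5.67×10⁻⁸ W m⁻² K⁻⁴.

A = 4πr² = 4π × (0.0498)² = 0.0312 m².
From P = εσAT⁴, T = (P / εσA)^(1/4) = (1160 / (0.850 × 5.67×10⁻⁸ × 0.0312))^(1/4).
T = (7.72×10^11)^(1/4) = 937 K.

T ≈ 937 K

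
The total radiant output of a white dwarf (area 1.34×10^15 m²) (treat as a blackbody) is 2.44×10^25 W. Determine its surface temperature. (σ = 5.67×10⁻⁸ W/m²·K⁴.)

T ≈ 23800 K

From P = σAT⁴, T = (P / σA)^(1/4) = (2.44×10^25 / (5.67×10⁻⁸ × 1.34×10^15))^(1/4).
T = (3.21×10^17)^(1/4) = 23800 K.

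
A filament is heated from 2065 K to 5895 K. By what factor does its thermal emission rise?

ratio ≈ 66.4

P ∝ T⁴, so the ratio is (5895/2065)⁴ = (2.855)⁴ = 66.4.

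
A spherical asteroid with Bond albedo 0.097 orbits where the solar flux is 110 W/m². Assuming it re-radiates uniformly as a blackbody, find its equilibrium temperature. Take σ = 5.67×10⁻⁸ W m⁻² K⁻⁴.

T ≈ 145 K

Power absorbed = (1−a)S·πR²; power emitted = 4πR²σT⁴. Equating and cancelling πR²:
T = ((1−a)S / 4σ)^(1/4) = (99.3 / (4 × 5.67×10⁻⁸))^(1/4) = (4.38×10^8)^(1/4).
T = 145 K.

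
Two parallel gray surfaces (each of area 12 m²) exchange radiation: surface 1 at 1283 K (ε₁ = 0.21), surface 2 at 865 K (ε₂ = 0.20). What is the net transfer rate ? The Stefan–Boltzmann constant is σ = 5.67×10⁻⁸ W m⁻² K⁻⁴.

For two large parallel gray plates, q = σ(T₁⁴ − T₂⁴) / (1/ε₁ + 1/ε₂ − 1).
1/ε₁ + 1/ε₂ − 1 = 1/0.21 + 1/0.20 − 1 = 8.762.
T₁⁴ − T₂⁴ = 2.71×10^12 − 5.60×10^11 = 2.15×10^12 K⁴.
q = 5.67×10⁻⁸ × 2.15×10^12 / 8.762 = 13900 W/m².
Q = q·A = 13900 × 12 = 1.67×10^5 W.

Q ≈ 1.67×10^5 W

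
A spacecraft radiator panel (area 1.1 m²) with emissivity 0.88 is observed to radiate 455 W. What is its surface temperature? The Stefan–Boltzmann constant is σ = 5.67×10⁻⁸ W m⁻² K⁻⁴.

From P = εσAT⁴, T = (P / εσA)^(1/4) = (455 / (0.88 × 5.67×10⁻⁸ × 1.10))^(1/4).
T = (8.29×10^9)^(1/4) = 302 K.

T ≈ 302 K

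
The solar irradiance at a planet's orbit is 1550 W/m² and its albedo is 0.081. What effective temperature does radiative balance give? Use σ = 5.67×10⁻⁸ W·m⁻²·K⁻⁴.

T ≈ 282 K

Power absorbed = (1−a)S·πR²; power emitted = 4πR²σT⁴. Equating and cancelling πR²:
T = ((1−a)S / 4σ)^(1/4) = (1420 / (4 × 5.67×10⁻⁸))^(1/4) = (6.28×10^9)^(1/4).
T = 282 K.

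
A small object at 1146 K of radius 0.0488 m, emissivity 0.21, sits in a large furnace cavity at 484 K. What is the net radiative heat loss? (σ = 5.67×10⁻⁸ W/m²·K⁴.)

A = 4πr² = 4π × (0.0488)² = 0.0299 m².
Q = εσA(T⁴ − T_s⁴). T⁴ − T_s⁴ = (1146)⁴ − (484)⁴ = 1.72×10^12 − 5.49×10^10 = 1.67×10^12 K⁴.
Q = 0.21 × 5.67×10⁻⁸ × 0.0299 × 1.67×10^12 = 595 W.

Q ≈ 595 W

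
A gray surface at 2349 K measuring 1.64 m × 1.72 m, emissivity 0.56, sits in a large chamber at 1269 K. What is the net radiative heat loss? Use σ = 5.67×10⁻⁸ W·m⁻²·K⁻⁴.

A = 1.64 × 1.72 = 2.82 m².
Q = εσA(T⁴ − T_s⁴). T⁴ − T_s⁴ = (2349)⁴ − (1269)⁴ = 3.04×10^13 − 2.59×10^12 = 2.79×10^13 K⁴.
Q = 0.56 × 5.67×10⁻⁸ × 2.82 × 2.79×10^13 = 2.49×10^6 W.

Q ≈ 2.49×10^6 W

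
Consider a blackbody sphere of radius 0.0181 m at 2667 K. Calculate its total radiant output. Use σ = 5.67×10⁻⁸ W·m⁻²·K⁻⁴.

P ≈ 11800 W

A = 4πr² = 4π × (0.0181)² = 4.12×10^-3 m².
P = σAT⁴ = 5.67×10⁻⁸ × 4.12×10^-3 × (2667)⁴ = 5.67×10⁻⁸ × 4.12×10^-3 × 5.06×10^13.
P = 11800 W.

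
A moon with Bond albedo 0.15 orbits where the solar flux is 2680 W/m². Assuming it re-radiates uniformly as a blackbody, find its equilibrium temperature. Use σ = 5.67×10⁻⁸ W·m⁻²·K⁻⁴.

Power absorbed = (1−a)S·πR²; power emitted = 4πR²σT⁴. Equating and cancelling πR²:
T = ((1−a)S / 4σ)^(1/4) = (2280 / (4 × 5.67×10⁻⁸))^(1/4) = (1.00×10^10)^(1/4).
T = 317 K.

T ≈ 317 K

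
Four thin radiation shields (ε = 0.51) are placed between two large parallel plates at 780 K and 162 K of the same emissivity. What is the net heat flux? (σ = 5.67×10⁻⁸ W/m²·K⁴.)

Each of the 5 gaps contributes resistance (2/ε − 1) = 2/0.51 − 1 = 2.922; total = 14.61.
q = σ(T₁⁴ − T₂⁴) / 14.61 = 5.67×10⁻⁸ × 3.69×10^11 / 14.61 = 1430 W/m².

q ≈ 1430 W/m²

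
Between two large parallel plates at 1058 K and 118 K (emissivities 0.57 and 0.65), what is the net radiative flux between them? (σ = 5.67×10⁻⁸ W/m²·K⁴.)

For two large parallel gray plates, q = σ(T₁⁴ − T₂⁴) / (1/ε₁ + 1/ε₂ − 1).
1/ε₁ + 1/ε₂ − 1 = 1/0.57 + 1/0.65 − 1 = 2.293.
T₁⁴ − T₂⁴ = 1.25×10^12 − 1.94×10^8 = 1.25×10^12 K⁴.
q = 5.67×10⁻⁸ × 1.25×10^12 / 2.293 = 31000 W/m².

q ≈ 31000 W/m²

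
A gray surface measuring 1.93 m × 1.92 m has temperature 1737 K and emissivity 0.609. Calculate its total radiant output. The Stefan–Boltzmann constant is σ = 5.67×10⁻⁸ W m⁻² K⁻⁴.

P ≈ 1.16×10^6 W

A = 1.93 × 1.92 = 3.71 m².
P = εσAT⁴ = 0.609 × 5.67×10⁻⁸ × 3.71 × (1737)⁴ = 0.609 × 5.67×10⁻⁸ × 3.71 × 9.10×10^12.
P = 1.16×10^6 W.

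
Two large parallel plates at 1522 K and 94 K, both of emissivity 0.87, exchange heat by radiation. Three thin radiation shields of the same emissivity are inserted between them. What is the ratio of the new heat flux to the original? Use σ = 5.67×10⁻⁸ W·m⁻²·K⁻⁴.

With N identical shields there are N+1 = 4 gaps in series, each with the same radiative resistance, so the flux falls to 1/(N+1) of its unshielded value.

ratio ≈ 0.250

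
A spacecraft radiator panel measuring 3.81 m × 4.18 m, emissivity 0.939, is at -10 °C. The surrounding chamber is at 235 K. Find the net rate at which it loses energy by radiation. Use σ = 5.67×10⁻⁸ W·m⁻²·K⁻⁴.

Q ≈ 1470 W

A = 3.81 × 4.18 = 15.9 m².
Convert: -10 °C = 263 K.
Q = εσA(T⁴ − T_s⁴). T⁴ − T_s⁴ = (263)⁴ − (235)⁴ = 4.78×10^9 − 3.05×10^9 = 1.73×10^9 K⁴.
Q = 0.939 × 5.67×10⁻⁸ × 15.9 × 1.73×10^9 = 1470 W.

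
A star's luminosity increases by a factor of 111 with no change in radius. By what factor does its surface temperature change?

P ∝ T⁴ ⇒ T ∝ P^(1/4), so T scales by (111)^(1/4) = 3.25.

factor ≈ 3.25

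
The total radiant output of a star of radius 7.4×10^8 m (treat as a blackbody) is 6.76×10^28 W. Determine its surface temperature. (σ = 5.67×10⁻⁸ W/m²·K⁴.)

A = 4πr² = 4π × (7.4×10^8)² = 6.88×10^18 m².
From P = σAT⁴, T = (P / σA)^(1/4) = (6.76×10^28 / (5.67×10⁻⁸ × 6.88×10^18))^(1/4).
T = (1.73×10^17)^(1/4) = 20400 K.

T ≈ 20400 K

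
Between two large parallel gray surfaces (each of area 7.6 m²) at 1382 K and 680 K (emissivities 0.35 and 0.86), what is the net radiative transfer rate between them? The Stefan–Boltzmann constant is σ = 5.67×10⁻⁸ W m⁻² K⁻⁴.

For two large parallel gray plates, q = σ(T₁⁴ − T₂⁴) / (1/ε₁ + 1/ε₂ − 1).
1/ε₁ + 1/ε₂ − 1 = 1/0.35 + 1/0.86 − 1 = 3.020.
T₁⁴ − T₂⁴ = 3.65×10^12 − 2.14×10^11 = 3.43×10^12 K⁴.
q = 5.67×10⁻⁸ × 3.43×10^12 / 3.020 = 64500 W/m².
Q = q·A = 64500 × 7.6 = 4.90×10^5 W.

Q ≈ 4.90×10^5 W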